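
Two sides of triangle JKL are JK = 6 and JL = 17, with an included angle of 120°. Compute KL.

Law of cosines: KL^2 = 6^2 + 17^2 - 2(6)(17)cos(120°) = 427, so KL = sqrt(427).

sqrt(427)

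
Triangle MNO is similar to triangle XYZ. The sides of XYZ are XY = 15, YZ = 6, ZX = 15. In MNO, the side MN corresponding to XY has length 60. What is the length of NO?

Similar triangles have proportional sides. Setting up the proportion:
MN / XY = NO / YZ
60 / 15 = NO / 6
NO = 6 * 60 / 15 = 24.

24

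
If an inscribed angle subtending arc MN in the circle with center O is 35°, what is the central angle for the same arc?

Central angle = 2 × 35° = 70° (inscribed angle theorem).

70°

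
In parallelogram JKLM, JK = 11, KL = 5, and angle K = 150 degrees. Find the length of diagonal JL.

Law of cosines: d^2 = 11^2 + 5^2 - 2(11)(5)cos(150°) = 55*sqrt(3) + 146, so d = sqrt(55*sqrt(3) + 146).

sqrt(55*sqrt(3) + 146)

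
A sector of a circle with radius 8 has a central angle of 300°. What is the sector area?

The full circle has area πr² = π(8)² = 64*pi.
The sector covers 300° out of 360°, a fraction of 5/6.
Sector area = 64*pi × 5/6 = 160*pi/3.

160*pi/3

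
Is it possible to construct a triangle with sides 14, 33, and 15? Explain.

The longest side is 33. The other two sides sum to 14 + 15 = 29.
Since 29 ≤ 33, the two shorter sides cannot reach around to close the triangle.

No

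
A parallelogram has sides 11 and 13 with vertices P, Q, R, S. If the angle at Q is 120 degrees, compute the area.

Area = 11 * 13 * sin(120°) = 143 * sqrt(3)/2 = 143*sqrt(3)/2

143*sqrt(3)/2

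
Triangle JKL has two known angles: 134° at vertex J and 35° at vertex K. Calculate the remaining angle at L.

The interior angles sum to 180°: angle L = 180 - 134 - 35 = 11°.
The triangle is obtuse (angles 134°, 35°, 11°).

11 degrees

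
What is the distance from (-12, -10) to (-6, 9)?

d = sqrt((6)^2 + (19)^2) = sqrt(397)

sqrt(397)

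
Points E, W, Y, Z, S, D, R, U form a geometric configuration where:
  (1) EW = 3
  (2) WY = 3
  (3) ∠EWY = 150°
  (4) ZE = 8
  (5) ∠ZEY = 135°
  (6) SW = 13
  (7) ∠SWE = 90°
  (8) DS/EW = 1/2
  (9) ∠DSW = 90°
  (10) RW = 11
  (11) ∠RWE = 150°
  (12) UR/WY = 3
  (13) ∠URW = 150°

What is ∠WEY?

Step 1: By the law of cosines on triangle EWY: EY² = 3² + 3² − 2·3·3·cos(150°) = 33.59, so EY ≈ 5.8.
Step 2: By the inverse law of cosines on triangle WEY: cos(∠WEY) = (3² + 5.8² − 3²) / (2·3·5.8) = 33.59/34.77 = 0.9659, so ∠WEY = 15°.

Therefore, the measure of angle ∠WEY = 15°.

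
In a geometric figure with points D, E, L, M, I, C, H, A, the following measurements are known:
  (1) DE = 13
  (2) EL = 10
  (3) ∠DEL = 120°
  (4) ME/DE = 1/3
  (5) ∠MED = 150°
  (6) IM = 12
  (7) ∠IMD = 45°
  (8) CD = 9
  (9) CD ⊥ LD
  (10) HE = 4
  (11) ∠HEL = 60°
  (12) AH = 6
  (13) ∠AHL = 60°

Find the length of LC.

Step 1: By the law of cosines on triangle LED: LD² = 10² + 13² − 2·10·13·cos(120°) = 399, so LD ≈ 19.97.
Step 2: By the law of cosines on triangle LDC: LC² = 19.97² + 9² − 2·19.97·9·cos(90°) = 480, so LC = 4·√30.

Therefore, the length of LC = 4·√30.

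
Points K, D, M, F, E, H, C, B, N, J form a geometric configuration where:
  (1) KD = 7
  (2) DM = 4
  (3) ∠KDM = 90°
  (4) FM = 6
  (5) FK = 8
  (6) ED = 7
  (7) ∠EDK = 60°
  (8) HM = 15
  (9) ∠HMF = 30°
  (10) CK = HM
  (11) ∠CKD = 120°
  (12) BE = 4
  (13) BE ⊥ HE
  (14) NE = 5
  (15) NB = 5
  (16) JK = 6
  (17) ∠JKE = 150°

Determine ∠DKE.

Step 1: By the law of cosines on triangle KDE: KE² = 7² + 7² − 2·7·7·cos(60°) = 49, so KE = 7.
Step 2: By the inverse law of cosines on triangle DKE: cos(∠DKE) = (7² + 7² − 7²) / (2·7·7) = 49/98 = 0.5, so ∠DKE = 60°.

Therefore, the measure of angle ∠DKE = 60°.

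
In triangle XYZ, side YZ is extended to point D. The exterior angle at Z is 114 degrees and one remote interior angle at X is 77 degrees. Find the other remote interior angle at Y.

By the exterior angle theorem: exterior angle = sum of remote interior angles.
114 = 77 + angle Y
angle Y = 114 - 77 = 37 degrees

37 degrees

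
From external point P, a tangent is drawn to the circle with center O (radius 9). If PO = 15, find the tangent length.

The tangent, radius, and line from the external point to the center form a right triangle.
The right angle is where the tangent meets the radius.
By the Pythagorean theorem: tangent² + 9² = 15²
tangent² = 225 - 81 = 144
tangent = 12

12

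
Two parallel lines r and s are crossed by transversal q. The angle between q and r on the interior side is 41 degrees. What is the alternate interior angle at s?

Alternate interior angles are equal: 41 degrees.

41 degrees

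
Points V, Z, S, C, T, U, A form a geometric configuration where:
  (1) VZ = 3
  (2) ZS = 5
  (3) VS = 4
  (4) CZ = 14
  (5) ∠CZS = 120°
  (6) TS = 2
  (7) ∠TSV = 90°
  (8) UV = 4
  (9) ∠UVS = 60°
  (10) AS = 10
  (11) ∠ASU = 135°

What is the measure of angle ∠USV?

Step 1: By the law of cosines on triangle SVU: SU² = 4² + 4² − 2·4·4·cos(60°) = 16, so SU = 4.
Step 2: By the inverse law of cosines on triangle USV: cos(∠USV) = (4² + 4² − 4²) / (2·4·4) = 16/32 = 0.5, so ∠USV = 60°.

Therefore, the measure of angle ∠USV = 60°.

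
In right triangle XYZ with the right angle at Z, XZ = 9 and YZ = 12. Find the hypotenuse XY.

In a right triangle, the square of the hypotenuse equals the sum of the squares of the two legs.
The legs are 9 and 12, so the hypotenuse = sqrt(81 + 144) = sqrt(225) = 15.

15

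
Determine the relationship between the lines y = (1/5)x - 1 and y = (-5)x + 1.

Slope of line 1: m1 = 1/5
Slope of line 2: m2 = -5
m1 * m2 = (1/5) * (-5) = -1 = -1, so the lines are perpendicular.

Perpendicular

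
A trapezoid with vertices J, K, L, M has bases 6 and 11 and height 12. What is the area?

Area of a trapezoid = (base1 + base2) * height / 2
Area = (6 + 11) * 12 / 2
Area = 17 * 12 / 2
Area = 204 / 2
Area = 102

102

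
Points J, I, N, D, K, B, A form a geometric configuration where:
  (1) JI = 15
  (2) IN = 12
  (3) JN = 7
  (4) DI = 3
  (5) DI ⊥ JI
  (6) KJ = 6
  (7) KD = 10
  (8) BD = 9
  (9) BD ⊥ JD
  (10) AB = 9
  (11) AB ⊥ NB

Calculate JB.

Step 1: By the law of cosines on triangle JID: JD² = 15² + 3² − 2·15·3·cos(90°) = 234, so JD = 3·√26.
Step 2: By the law of cosines on triangle JDB: JB² = (3·√26)² + 9² − 2·3·√26·9·cos(90°) = 315, so JB = 3·√35.

Therefore, the length of JB = 3·√35.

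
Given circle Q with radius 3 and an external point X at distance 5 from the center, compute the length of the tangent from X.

Let T be the point of tangency. Then QT ⊥ XT (radius ⊥ tangent).
In right triangle QTX: QX² = QT² + XT²
5² = 3² + XT²
XT² = 16, XT = 4

4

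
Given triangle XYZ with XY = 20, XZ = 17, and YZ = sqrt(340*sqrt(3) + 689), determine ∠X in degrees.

cos(X) = (20² + 17² - (sqrt(340*sqrt(3) + 689))²) / (2 × 20 × 17) = -sqrt(3)/2, so X = arccos(-sqrt(3)/2) = 150°.

150°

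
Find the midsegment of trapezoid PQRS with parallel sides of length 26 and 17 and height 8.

The midsegment (median) of a trapezoid connects the midpoints of the non-parallel sides.
Its length is the average of the two bases: (26 + 17) / 2 = 43/2.

43/2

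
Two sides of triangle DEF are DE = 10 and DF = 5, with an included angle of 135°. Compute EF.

Law of cosines: EF^2 = 10^2 + 5^2 - 2(10)(5)cos(135°) = 50*sqrt(2) + 125, so EF = 5*sqrt(2*sqrt(2) + 5).

5*sqrt(2*sqrt(2) + 5)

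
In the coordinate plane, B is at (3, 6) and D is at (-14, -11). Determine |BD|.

The horizontal distance is |-14 - 3| = 17 and the vertical distance is |-11 - 6| = 17.
By the Pythagorean theorem, d = sqrt(17^2 + 17^2) = sqrt(578) = 17*sqrt(2).

17*sqrt(2)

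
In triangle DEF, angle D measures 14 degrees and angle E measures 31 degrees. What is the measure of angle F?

By the triangle angle sum property, the three interior angles of any triangle add up to 180°.
We know angle D = 14° and angle E = 31°, so their sum is 45°.
Therefore angle F = 180° - 45° = 135°.

135 degrees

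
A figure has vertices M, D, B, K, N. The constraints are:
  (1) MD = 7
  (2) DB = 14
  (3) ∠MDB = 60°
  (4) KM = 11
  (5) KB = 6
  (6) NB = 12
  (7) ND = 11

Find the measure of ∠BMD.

Step 1: By the law of cosines on triangle MDB: MB² = 7² + 14² − 2·7·14·cos(60°) = 147, so MB = 7·√3.
Step 2: By the inverse law of cosines on triangle BMD: cos(∠BMD) = ((7·√3)² + 7² − 14²) / (2·7·√3·7) = 0/169.74 = 0, so ∠BMD = 90°.

Therefore, the measure of angle ∠BMD = 90°.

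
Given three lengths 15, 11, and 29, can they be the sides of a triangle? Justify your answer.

No.
The triangle inequality is violated: 15 + 11 = 26 ≤ 29.
These lengths cannot form a triangle.

No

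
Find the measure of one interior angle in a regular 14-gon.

Each interior angle of a regular n-gon is (n - 2) * 180 / n.
For n = 14: (14 - 2) * 180 / 14 = 2160/14 = 1080/7 degrees.

1080/7 degrees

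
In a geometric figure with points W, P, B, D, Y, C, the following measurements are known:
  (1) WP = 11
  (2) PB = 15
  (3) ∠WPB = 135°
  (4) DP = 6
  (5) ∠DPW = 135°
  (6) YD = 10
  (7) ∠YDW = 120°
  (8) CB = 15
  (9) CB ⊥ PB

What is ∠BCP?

Step 1: By the law of cosines on triangle CBP: CP² = 15² + 15² − 2·15·15·cos(90°) = 450, so CP = 15·√2.
Step 2: By the inverse law of cosines on triangle BCP: cos(∠BCP) = (15² + (15·√2)² − 15²) / (2·15·15·√2) = 450/636.4 = 0.7071, so ∠BCP = 45°.

Therefore, the measure of angle ∠BCP = 45°.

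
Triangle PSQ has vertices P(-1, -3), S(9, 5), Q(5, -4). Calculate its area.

Shoelace: Area = (1/2)|-1(5--4) + 9(-4--3) + 5(-3-5)| = (1/2)(58) = 29

29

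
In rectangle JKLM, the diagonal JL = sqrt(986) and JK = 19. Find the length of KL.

Using the Pythagorean theorem: d^2 = a^2 + b^2
b^2 = d^2 - a^2
b^2 = 986 - 361
b^2 = 625
b = sqrt(625) = 25

25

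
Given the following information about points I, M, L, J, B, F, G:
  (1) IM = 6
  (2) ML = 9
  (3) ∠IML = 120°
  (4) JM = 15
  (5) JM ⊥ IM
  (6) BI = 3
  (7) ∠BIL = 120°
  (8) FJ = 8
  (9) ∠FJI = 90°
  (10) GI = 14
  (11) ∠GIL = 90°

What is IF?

Step 1: By the law of cosines on triangle JMI: JI² = 15² + 6² − 2·15·6·cos(90°) = 261, so JI = 3·√29.
Step 2: By the law of cosines on triangle IJF: IF² = (3·√29)² + 8² − 2·3·√29·8·cos(90°) = 325, so IF = 5·√13.

Therefore, the length of IF = 5·√13.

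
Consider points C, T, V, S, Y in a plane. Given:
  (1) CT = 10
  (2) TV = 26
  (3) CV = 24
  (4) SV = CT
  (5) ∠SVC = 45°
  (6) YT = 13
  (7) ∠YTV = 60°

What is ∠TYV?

Step 1: By the law of cosines on triangle YTV: YV² = 13² + 26² − 2·13·26·cos(60°) = 507, so YV = 13·√3.
Step 2: By the inverse law of cosines on triangle TYV: cos(∠TYV) = (13² + (13·√3)² − 26²) / (2·13·13·√3) = 0/585.43 = 0, so ∠TYV = 90°.

Therefore, the measure of angle ∠TYV = 90°.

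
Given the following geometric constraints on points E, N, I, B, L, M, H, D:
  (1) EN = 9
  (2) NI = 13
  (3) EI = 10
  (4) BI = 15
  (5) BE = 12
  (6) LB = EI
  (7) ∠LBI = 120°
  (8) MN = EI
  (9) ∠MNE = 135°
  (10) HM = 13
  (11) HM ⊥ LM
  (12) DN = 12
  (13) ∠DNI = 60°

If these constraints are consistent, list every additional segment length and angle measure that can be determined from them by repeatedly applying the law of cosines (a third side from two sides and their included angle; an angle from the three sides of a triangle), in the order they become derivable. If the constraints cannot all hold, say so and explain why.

The constraints are consistent. Derivable facts, in order:
After 1 step:
- EM ≈ 17.56
- ID = √157
- IL = 5·√19
- ∠BEI = 85.46°
- ∠BIE = 52.89°
- ∠EBI = 41.65°
- ∠EIN = 43.69°
- ∠ENI = 50.13°
- ∠IEN = 86.18°
After 2 steps:
- ∠BIL = 23.41°
- ∠BLI = 36.59°
- ∠DIN = 56.04°
- ∠EMN = 21.25°
- ∠IDN = 63.96°
- ∠MEN = 23.75°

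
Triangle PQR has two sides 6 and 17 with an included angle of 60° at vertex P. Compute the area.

When two sides and the included angle are known, the area formula is (1/2)ab sin(C).
The height from one side to the opposite vertex is 17 sin(60°) = 17*sqrt(3)/2.
Area = (1/2) * 6 * 17*sqrt(3)/2 = 51*sqrt(3)/2.

51*sqrt(3)/2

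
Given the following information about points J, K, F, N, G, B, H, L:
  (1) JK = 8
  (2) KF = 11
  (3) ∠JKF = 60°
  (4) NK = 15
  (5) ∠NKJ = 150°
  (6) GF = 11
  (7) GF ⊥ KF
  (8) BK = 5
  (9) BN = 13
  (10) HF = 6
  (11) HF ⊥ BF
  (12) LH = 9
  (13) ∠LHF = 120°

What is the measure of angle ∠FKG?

Step 1: By the law of cosines on triangle KFG: KG² = 11² + 11² − 2·11·11·cos(90°) = 242, so KG = 11·√2.
Step 2: By the inverse law of cosines on triangle FKG: cos(∠FKG) = (11² + (11·√2)² − 11²) / (2·11·11·√2) = 242/342.24 = 0.7071, so ∠FKG = 45°.

Therefore, the measure of angle ∠FKG = 45°.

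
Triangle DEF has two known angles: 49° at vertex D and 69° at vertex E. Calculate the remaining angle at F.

angle F = 180 - 49 - 69 = 62 degrees.

62 degrees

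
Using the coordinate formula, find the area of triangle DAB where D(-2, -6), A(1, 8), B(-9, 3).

Using the Shoelace formula for a triangle:
Area = (1/2)|x0(y1 - y2) + x1(y2 - y0) + x2(y0 - y1)|
Area = (1/2)|-2(8 - 3) + 1(3 - -6) + -9(-6 - 8)|
Area = (1/2)|-10 + 9 + 126|
Area = (1/2)|125|
Area = (1/2)(125)
Area = 125/2

125/2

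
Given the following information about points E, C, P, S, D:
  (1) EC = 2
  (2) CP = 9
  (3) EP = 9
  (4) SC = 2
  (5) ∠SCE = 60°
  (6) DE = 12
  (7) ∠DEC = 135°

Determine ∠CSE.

Step 1: By the law of cosines on triangle SCE: SE² = 2² + 2² − 2·2·2·cos(60°) = 4, so SE = 2.
Step 2: By the inverse law of cosines on triangle CSE: cos(∠CSE) = (2² + 2² − 2²) / (2·2·2) = 4/8 = 0.5, so ∠CSE = 60°.

Therefore, the measure of angle ∠CSE = 60°.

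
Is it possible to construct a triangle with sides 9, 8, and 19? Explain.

The longest side is 19. The other two sides sum to 8 + 9 = 17.
Since 17 ≤ 19, the two shorter sides cannot reach around to close the triangle.

No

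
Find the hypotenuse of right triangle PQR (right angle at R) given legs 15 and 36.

PQ = sqrt(15^2 + 36^2) = sqrt(1521) = 39

39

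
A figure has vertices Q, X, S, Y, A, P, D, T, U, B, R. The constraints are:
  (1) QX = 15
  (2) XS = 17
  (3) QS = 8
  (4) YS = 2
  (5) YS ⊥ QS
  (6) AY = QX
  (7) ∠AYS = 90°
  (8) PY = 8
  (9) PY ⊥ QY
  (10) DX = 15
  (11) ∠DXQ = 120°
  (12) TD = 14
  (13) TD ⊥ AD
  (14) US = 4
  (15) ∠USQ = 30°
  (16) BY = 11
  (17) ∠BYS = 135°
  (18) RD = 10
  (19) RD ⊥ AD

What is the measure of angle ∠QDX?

Step 1: By the law of cosines on triangle DXQ: DQ² = 15² + 15² − 2·15·15·cos(120°) = 675, so DQ = 15·√3.
Step 2: By the inverse law of cosines on triangle QDX: cos(∠QDX) = ((15·√3)² + 15² − 15²) / (2·15·√3·15) = 675/779.42 = 0.866, so ∠QDX = 30°.

Therefore, the measure of angle ∠QDX = 30°.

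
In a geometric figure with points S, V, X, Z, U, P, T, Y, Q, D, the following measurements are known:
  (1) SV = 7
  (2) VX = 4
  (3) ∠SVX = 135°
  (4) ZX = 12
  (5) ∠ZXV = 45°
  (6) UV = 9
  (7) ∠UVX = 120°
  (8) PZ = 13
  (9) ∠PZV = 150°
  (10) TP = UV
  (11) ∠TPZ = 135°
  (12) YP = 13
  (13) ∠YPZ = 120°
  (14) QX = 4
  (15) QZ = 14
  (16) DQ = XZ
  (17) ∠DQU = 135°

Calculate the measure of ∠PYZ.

Step 1: By the law of cosines on triangle YPZ: YZ² = 13² + 13² − 2·13·13·cos(120°) = 507, so YZ = 13·√3.
Step 2: By the inverse law of cosines on triangle PYZ: cos(∠PYZ) = (13² + (13·√3)² − 13²) / (2·13·13·√3) = 507/585.43 = 0.866, so ∠PYZ = 30°.

Therefore, the measure of angle ∠PYZ = 30°.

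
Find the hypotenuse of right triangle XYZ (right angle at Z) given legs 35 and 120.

In a right triangle, the square of the hypotenuse equals the sum of the squares of the two legs.
The legs are 35 and 120, so the hypotenuse = sqrt(1225 + 14400) = sqrt(15625) = 125.

125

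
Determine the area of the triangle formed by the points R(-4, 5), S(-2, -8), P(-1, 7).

Shoelace: Area = (1/2)|-4(-8-7) + -2(7-5) + -1(5--8)| = (1/2)(43) = 43/2

43/2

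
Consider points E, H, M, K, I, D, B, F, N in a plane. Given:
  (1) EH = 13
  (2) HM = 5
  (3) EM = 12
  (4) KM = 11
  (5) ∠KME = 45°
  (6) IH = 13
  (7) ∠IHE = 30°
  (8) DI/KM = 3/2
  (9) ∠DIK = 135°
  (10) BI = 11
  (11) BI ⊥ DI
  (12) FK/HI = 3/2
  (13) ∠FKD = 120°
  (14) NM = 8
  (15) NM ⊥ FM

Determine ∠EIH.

Step 1: By the law of cosines on triangle IHE: IE² = 13² + 13² − 2·13·13·cos(30°) = 45.28, so IE ≈ 6.73.
Step 2: By the inverse law of cosines on triangle EIH: cos(∠EIH) = (6.73² + 13² − 13²) / (2·6.73·13) = 45.28/174.96 = 0.2588, so ∠EIH = 75°.

Therefore, the measure of angle ∠EIH = 75°.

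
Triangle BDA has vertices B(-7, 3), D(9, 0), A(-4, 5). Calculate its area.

Using the Shoelace formula for a triangle:
Area = (1/2)|x0(y1 - y2) + x1(y2 - y0) + x2(y0 - y1)|
Area = (1/2)|-7(0 - 5) + 9(5 - 3) + -4(3 - 0)|
Area = (1/2)|35 + 18 + -12|
Area = (1/2)|41|
Area = (1/2)(41)
Area = 41/2

41/2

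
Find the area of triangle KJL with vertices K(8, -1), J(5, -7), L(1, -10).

The Shoelace formula computes the area from vertex coordinates by summing cross products.
For vertices (8,-1), (5,-7), (1,-10):
Signed sum = 8*-7 - 5*-1 + 5*-10 - 1*-7 + 1*-1 - 8*-10
= -51 + -43 + 79 = -15
Area = (1/2)|-15| = 15/2.

15/2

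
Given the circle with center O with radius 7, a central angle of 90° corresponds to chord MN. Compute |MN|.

Chord length = 2r sin(θ/2)
= 2 × 7 × sin(90°/2)
= 2 × 7 × sin(45°)
= 7*sqrt(2)

7*sqrt(2)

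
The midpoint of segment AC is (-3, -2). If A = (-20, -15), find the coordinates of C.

Using the midpoint formula: M = ((x1 + x2)/2, (y1 + y2)/2)
We know M = (-3, -2) and A = (-20, -15)
For x: -3 = (-20 + x2)/2, so x2 = 2*-3 - -20 = 14
For y: -2 = (-15 + y2)/2, so y2 = 2*-2 - -15 = 11
C = (14, 11)

(14, 11)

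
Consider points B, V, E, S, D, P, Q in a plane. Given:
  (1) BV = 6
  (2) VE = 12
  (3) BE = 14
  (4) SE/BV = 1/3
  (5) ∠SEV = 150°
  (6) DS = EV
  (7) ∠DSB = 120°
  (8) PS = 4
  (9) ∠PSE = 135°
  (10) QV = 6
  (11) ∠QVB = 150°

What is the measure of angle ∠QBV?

Step 1: By the law of cosines on triangle BVQ: BQ² = 6² + 6² − 2·6·6·cos(150°) = 134.35, so BQ ≈ 11.59.
Step 2: By the inverse law of cosines on triangle QBV: cos(∠QBV) = (11.59² + 6² − 6²) / (2·11.59·6) = 134.35/139.09 = 0.9659, so ∠QBV = 15°.

Therefore, the measure of angle ∠QBV = 15°.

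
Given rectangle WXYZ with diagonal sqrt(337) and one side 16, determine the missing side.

The diagonal of a rectangle forms a right triangle with the two sides.
Rearranging the Pythagorean theorem: missing side = sqrt(d^2 - known^2).
= sqrt(337 - 256) = sqrt(81) = 9.

9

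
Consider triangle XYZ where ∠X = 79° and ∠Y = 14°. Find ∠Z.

The interior angles sum to 180°: angle Z = 180 - 79 - 14 = 87°.
The triangle is acute (angles 79°, 14°, 87°).

87 degrees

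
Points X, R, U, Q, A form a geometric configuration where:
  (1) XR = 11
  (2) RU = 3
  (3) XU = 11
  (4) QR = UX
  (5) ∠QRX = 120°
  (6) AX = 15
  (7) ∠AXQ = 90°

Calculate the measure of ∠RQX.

From the given relations: QR = UX = 11.
Step 1: By the law of cosines on triangle QRX: QX² = 11² + 11² − 2·11·11·cos(120°) = 363, so QX = 11·√3.
Step 2: By the inverse law of cosines on triangle RQX: cos(∠RQX) = (11² + (11·√3)² − 11²) / (2·11·11·√3) = 363/419.16 = 0.866, so ∠RQX = 30°.

Therefore, the measure of angle ∠RQX = 30°.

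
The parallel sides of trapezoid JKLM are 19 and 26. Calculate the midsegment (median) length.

midsegment = (19 + 26) / 2 = 45 / 2 = 45/2

45/2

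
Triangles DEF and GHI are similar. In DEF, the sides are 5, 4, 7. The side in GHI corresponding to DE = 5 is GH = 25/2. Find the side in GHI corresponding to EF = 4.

Similar triangles have proportional sides. Setting up the proportion:
GH / DE = HI / EF
25/2 / 5 = HI / 4
HI = 4 * 25/2 / 5 = 10.

10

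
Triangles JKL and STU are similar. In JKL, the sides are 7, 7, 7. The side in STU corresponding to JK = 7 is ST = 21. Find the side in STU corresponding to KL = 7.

Since the triangles are similar, the ratio of corresponding sides is constant.
Scale factor k = ST / JK = 21 / 7 = 3
TU = k * KL = 3 * 7 = 21

21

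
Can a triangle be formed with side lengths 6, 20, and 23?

Yes.
The triangle inequality requires that the sum of any two sides exceeds the third.
Here 6 + 20 = 26 > 23, so the condition is met.

Yes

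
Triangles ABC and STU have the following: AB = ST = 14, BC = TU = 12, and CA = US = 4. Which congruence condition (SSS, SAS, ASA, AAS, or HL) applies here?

Consider the given information: AB = ST = 14, BC = TU = 12, and CA = US = 4
This is not SAS or AAS: SAS requires two sides and the included angle between them. AAS requires two angles and a non-included side.
The correct criterion is SSS. All three pairs of corresponding sides are equal (Side-Side-Side).

SSS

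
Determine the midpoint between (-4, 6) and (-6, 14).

M = ((x₁ + x₂)/2, (y₁ + y₂)/2)
= ((-4 + -6)/2, (6 + 14)/2)
= (-10/2, 20/2) = (-5, 10)

(-5, 10)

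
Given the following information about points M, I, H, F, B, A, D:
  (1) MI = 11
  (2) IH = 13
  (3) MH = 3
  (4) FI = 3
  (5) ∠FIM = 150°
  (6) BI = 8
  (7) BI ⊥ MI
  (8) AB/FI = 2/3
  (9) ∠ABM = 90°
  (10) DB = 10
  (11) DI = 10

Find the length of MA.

From the given relations: AB = 2/3·FI = 2/3·3 = 2.
Step 1: By the law of cosines on triangle BIM: BM² = 8² + 11² − 2·8·11·cos(90°) = 185, so BM = √185.
Step 2: By the law of cosines on triangle MBA: MA² = √185² + 2² − 2·√185·2·cos(90°) = 189, so MA = 3·√21.

Therefore, the length of MA = 3·√21.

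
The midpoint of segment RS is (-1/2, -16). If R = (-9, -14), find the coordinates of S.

Using the midpoint formula: M = ((x1 + x2)/2, (y1 + y2)/2)
We know M = (-1/2, -16) and R = (-9, -14)
For x: -1/2 = (-9 + x2)/2, so x2 = 2*-1/2 - -9 = 8
For y: -16 = (-14 + y2)/2, so y2 = 2*-16 - -14 = -18
S = (8, -18)

(8, -18)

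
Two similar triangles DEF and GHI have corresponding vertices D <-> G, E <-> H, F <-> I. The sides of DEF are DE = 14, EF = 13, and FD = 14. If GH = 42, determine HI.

k = 42/14 = 3. HI = 3 * 13 = 39.

39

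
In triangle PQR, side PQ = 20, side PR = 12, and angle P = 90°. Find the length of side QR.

By the law of cosines: QR^2 = PQ^2 + PR^2 - 2*PQ*PR*cos(P)
QR^2 = 20^2 + 12^2 - 2*20*12*cos(90°)
QR^2 = 400 + 144 - 480*(0)
QR^2 = 544
QR = 4*sqrt(34)

4*sqrt(34)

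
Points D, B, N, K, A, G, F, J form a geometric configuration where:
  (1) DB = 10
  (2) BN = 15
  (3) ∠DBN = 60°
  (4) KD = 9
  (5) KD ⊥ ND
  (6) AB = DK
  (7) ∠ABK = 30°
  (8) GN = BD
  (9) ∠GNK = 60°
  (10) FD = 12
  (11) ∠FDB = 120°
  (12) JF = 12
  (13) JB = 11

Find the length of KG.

From the given relations: GN = BD = 10.
Step 1: By the law of cosines on triangle DBN: DN² = 10² + 15² − 2·10·15·cos(60°) = 175, so DN = 5·√7.
Step 2: By the law of cosines on triangle NDK: NK² = (5·√7)² + 9² − 2·5·√7·9·cos(90°) = 256, so NK = 16.
Step 3: By the law of cosines on triangle KNG: KG² = 16² + 10² − 2·16·10·cos(60°) = 196, so KG = 14.

Therefore, the length of KG = 14.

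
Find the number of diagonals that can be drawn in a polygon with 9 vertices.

Each of the 9 vertices connects to 6 non-adjacent vertices via diagonals.
Total connections = 9 × 6 = 54, but each diagonal is counted twice.
Number of diagonals = 54 / 2 = 27.

27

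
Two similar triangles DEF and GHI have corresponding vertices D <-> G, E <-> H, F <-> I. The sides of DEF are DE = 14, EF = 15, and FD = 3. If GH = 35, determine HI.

Since the triangles are similar, the ratio of corresponding sides is constant.
Scale factor k = GH / DE = 35 / 14 = 5/2
HI = k * EF = 5/2 * 15 = 75/2

75/2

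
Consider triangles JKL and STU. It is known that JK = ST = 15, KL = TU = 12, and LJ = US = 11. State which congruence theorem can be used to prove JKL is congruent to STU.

Consider the given information: JK = ST = 15, KL = TU = 12, and LJ = US = 11
This is not ASA or AAS: ASA requires two angles and the side between them. AAS requires two angles and a non-included side.
The correct criterion is SSS. All three pairs of corresponding sides are equal (Side-Side-Side).

SSS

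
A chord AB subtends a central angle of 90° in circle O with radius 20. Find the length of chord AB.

Drop a perpendicular from the center to the chord, bisecting both the chord and the central angle.
Each half-chord = r sin(θ/2) = 20 sin(45°).
The full chord = 2 × 20 × sin(45°) = 20*sqrt(2).

20*sqrt(2)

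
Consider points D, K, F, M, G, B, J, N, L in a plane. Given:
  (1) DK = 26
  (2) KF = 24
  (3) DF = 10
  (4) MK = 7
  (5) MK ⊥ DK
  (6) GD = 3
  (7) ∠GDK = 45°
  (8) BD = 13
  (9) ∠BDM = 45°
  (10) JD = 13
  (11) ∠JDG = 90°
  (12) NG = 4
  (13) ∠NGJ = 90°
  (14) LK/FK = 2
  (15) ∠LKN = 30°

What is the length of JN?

Step 1: By the law of cosines on triangle JDG: JG² = 13² + 3² − 2·13·3·cos(90°) = 178, so JG = √178.
Step 2: By the law of cosines on triangle JGN: JN² = √178² + 4² − 2·√178·4·cos(90°) = 194, so JN = √194.

Therefore, the length of JN = √194.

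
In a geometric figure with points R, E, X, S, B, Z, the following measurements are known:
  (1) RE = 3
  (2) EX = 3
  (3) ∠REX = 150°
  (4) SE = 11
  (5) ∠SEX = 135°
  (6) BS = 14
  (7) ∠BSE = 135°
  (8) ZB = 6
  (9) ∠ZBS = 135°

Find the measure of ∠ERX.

Step 1: By the law of cosines on triangle REX: RX² = 3² + 3² − 2·3·3·cos(150°) = 33.59, so RX ≈ 5.8.
Step 2: By the inverse law of cosines on triangle ERX: cos(∠ERX) = (3² + 5.8² − 3²) / (2·3·5.8) = 33.59/34.77 = 0.9659, so ∠ERX = 15°.

Therefore, the measure of angle ∠ERX = 15°.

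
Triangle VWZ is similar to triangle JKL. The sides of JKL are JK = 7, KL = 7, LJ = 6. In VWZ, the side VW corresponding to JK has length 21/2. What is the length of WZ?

Similar triangles have proportional sides. Setting up the proportion:
VW / JK = WZ / KL
21/2 / 7 = WZ / 7
WZ = 7 * 21/2 / 7 = 21/2.

21/2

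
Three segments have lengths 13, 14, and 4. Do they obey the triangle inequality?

Yes.
The triangle inequality requires that the sum of any two sides exceeds the third.
Here 4 + 13 = 17 > 14, so the condition is met.

Yes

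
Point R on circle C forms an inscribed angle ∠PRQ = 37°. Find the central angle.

The inscribed angle theorem states that a central angle is always twice any inscribed angle that subtends the same arc.
Since the inscribed angle is 37°, the central angle = 2 × 37° = 74°.

74°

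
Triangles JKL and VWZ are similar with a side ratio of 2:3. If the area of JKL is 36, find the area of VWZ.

The ratio of areas of similar triangles = (side ratio)^2.
Side ratio = 2:3, so area ratio = 4:9.
Area of VWZ / Area of JKL = 9/4
Area of VWZ = 36 * 9/4 = 81

81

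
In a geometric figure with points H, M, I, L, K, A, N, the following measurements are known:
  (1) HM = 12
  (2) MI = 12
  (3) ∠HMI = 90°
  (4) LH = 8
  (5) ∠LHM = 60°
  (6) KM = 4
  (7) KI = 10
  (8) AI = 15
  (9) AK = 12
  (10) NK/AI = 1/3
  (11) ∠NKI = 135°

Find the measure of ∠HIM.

Step 1: By the law of cosines on triangle IMH: IH² = 12² + 12² − 2·12·12·cos(90°) = 288, so IH = 12·√2.
Step 2: By the inverse law of cosines on triangle HIM: cos(∠HIM) = ((12·√2)² + 12² − 12²) / (2·12·√2·12) = 288/407.29 = 0.7071, so ∠HIM = 45°.

Therefore, the measure of angle ∠HIM = 45°.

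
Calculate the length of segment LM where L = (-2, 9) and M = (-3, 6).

d = sqrt((-3 - -2)^2 + (6 - 9)^2)
d = sqrt(-1^2 + -3^2)
d = sqrt(1 + 9)
d = sqrt(10)

sqrt(10)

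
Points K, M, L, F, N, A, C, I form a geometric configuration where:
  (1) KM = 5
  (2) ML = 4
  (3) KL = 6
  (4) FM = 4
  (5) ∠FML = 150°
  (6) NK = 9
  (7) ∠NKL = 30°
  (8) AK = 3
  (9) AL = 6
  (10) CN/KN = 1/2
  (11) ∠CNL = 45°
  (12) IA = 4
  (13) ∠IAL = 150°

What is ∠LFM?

Step 1: By the law of cosines on triangle FML: FL² = 4² + 4² − 2·4·4·cos(150°) = 59.71, so FL ≈ 7.73.
Step 2: By the inverse law of cosines on triangle LFM: cos(∠LFM) = (7.73² + 4² − 4²) / (2·7.73·4) = 59.71/61.82 = 0.9659, so ∠LFM = 15°.

Therefore, the measure of angle ∠LFM = 15°.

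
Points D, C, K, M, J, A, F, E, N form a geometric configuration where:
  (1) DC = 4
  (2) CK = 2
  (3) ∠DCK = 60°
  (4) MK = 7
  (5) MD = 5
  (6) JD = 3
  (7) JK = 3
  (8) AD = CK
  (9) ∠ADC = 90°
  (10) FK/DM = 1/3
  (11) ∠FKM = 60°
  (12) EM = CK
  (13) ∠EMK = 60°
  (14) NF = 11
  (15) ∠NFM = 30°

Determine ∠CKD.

Step 1: By the law of cosines on triangle KCD: KD² = 2² + 4² − 2·2·4·cos(60°) = 12, so KD = 2·√3.
Step 2: By the inverse law of cosines on triangle CKD: cos(∠CKD) = (2² + (2·√3)² − 4²) / (2·2·2·√3) = 0/13.86 = 0, so ∠CKD = 90°.

Therefore, the measure of angle ∠CKD = 90°.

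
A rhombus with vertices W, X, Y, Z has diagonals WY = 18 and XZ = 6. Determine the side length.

Half-diagonals are 9 and 3. side = sqrt(9^2 + 3^2) = sqrt(90) = 3*sqrt(10)

3*sqrt(10)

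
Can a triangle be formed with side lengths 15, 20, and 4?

The longest side is 20. The other two sides sum to 4 + 15 = 19.
Since 19 ≤ 20, the two shorter sides cannot reach around to close the triangle.

No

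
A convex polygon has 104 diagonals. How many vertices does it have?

Using d = n(n - 3)/2, we solve 104 = n(n - 3)/2.
So n(n - 3) = 208.
Testing n = 16: 16 * 13 = 208 = 208. Correct.
The polygon has 16 sides.

16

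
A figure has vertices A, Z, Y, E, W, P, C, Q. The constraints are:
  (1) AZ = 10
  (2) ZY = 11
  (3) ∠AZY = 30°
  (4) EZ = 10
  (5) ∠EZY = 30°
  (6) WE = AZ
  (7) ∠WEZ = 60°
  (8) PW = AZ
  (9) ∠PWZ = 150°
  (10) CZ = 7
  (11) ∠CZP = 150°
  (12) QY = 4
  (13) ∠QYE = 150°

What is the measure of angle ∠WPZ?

From the given relations: WE = AZ = 10; PW = AZ = 10.
Step 1: By the law of cosines on triangle ZEW: ZW² = 10² + 10² − 2·10·10·cos(60°) = 100, so ZW = 10.
Step 2: By the law of cosines on triangle PWZ: PZ² = 10² + 10² − 2·10·10·cos(150°) = 373.21, so PZ ≈ 19.32.
Step 3: By the inverse law of cosines on triangle WPZ: cos(∠WPZ) = (10² + 19.32² − 10²) / (2·10·19.32) = 373.21/386.37 = 0.9659, so ∠WPZ = 15°.

Therefore, the measure of angle ∠WPZ = 15°.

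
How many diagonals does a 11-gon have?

Total line segments between 11 vertices = C(11,2) = 55.
Subtract the 11 sides: 55 - 11 = 44 diagonals.

44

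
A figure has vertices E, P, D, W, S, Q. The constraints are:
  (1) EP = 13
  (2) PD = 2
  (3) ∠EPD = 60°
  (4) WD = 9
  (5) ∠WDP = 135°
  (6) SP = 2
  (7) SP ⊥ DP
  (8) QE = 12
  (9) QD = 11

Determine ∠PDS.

Step 1: By the law of cosines on triangle DPS: DS² = 2² + 2² − 2·2·2·cos(90°) = 8, so DS = 2·√2.
Step 2: By the inverse law of cosines on triangle PDS: cos(∠PDS) = (2² + (2·√2)² − 2²) / (2·2·2·√2) = 8/11.31 = 0.7071, so ∠PDS = 45°.

Therefore, the measure of angle ∠PDS = 45°.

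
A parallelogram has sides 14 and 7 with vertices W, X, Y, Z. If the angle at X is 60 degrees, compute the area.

The area of a parallelogram equals the product of two adjacent sides times the sine of the included angle.
This is because the height equals 7 * sin(60°) = 7*sqrt(3)/2.
Area = 14 * 7*sqrt(3)/2 = 49*sqrt(3)

49*sqrt(3)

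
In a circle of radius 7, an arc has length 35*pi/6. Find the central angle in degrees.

The full circumference is 2πr = 14*pi.
The arc is 35*pi/6 / 14*pi = 5/12 of the full circle.
So the central angle = 5/12 × 360° = 150°.

150°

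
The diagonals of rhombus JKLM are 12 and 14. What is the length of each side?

In a rhombus, the diagonals bisect each other perpendicularly, creating four congruent right triangles.
Each triangle has legs 6 (half of 12) and 7 (half of 14).
The hypotenuse of each right triangle is a side of the rhombus:
side = sqrt(6^2 + 7^2) = sqrt(85)

sqrt(85)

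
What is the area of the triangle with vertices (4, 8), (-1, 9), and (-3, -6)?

Shoelace: Area = (1/2)|4(9--6) + -1(-6-8) + -3(8-9)| = (1/2)(77) = 77/2

77/2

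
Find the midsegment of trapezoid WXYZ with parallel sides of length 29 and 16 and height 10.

The midsegment (median) of a trapezoid connects the midpoints of the non-parallel sides.
Its length is the average of the two bases: (29 + 16) / 2 = 45/2.

45/2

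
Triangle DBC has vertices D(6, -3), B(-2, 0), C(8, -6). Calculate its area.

Shoelace: Area = (1/2)|6(0--6) + -2(-6--3) + 8(-3-0)| = (1/2)(18) = 9

9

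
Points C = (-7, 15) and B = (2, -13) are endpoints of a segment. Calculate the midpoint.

The midpoint is the point halfway along the segment.
Move half the horizontal distance: -7 + (2 - -7)/2 = -7 + 9/2 = -5/2
Move half the vertical distance: 15 + (-13 - 15)/2 = 15 + -28/2 = 1
Midpoint = (-5/2, 1)

(-5/2, 1)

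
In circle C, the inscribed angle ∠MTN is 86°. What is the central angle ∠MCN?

Central angle = 2 × 86° = 172° (inscribed angle theorem).

172°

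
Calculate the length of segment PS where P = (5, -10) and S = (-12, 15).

d = sqrt((-17)^2 + (25)^2) = sqrt(914)

sqrt(914)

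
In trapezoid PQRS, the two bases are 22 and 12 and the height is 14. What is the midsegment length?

midsegment = (22 + 12) / 2 = 34 / 2 = 17

17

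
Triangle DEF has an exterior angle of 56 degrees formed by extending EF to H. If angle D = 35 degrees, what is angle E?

The exterior angle theorem states that an exterior angle equals the sum of the two non-adjacent interior angles.
So 56 = 35 + angle E, which gives angle E = 56 - 35 = 21 degrees.

21 degrees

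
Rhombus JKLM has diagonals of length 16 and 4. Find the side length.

In a rhombus, the diagonals bisect each other perpendicularly, creating four congruent right triangles.
Each triangle has legs 8 (half of 16) and 2 (half of 4).
The hypotenuse of each right triangle is a side of the rhombus:
side = sqrt(8^2 + 2^2) = sqrt(68) = 2*sqrt(17)

2*sqrt(17)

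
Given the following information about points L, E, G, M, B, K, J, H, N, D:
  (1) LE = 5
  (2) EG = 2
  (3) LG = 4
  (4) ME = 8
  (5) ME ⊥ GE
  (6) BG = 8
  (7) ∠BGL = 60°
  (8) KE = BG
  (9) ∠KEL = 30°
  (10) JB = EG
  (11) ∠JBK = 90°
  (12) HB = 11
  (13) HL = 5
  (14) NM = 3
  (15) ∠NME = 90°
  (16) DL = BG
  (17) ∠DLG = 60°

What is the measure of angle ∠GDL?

From the given relations: DL = BG = 8.
Step 1: By the law of cosines on triangle DLG: DG² = 8² + 4² − 2·8·4·cos(60°) = 48, so DG = 4·√3.
Step 2: By the inverse law of cosines on triangle GDL: cos(∠GDL) = ((4·√3)² + 8² − 4²) / (2·4·√3·8) = 96/110.85 = 0.866, so ∠GDL = 30°.

Therefore, the measure of angle ∠GDL = 30°.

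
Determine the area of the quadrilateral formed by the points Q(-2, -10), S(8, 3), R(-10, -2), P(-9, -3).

Using the Shoelace formula for a quadrilateral (vertices in order):
Area = (1/2)|sum of (x_i * y_(i+1) - x_(i+1) * y_i)|
Terms: (-2*3 - 8*-10) = 74, (8*-2 - -10*3) = 14, (-10*-3 - -9*-2) = 12, (-9*-10 - -2*-3) = 84
Sum = 184
Area = (1/2)(184) = 92

92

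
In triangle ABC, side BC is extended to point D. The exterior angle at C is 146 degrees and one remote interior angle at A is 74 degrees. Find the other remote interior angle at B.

By the exterior angle theorem: exterior angle = sum of remote interior angles.
146 = 74 + angle B
angle B = 146 - 74 = 72 degrees

72 degrees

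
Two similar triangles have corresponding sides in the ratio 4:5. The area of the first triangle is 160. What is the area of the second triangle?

For similar figures, the area ratio equals the square of the side ratio.
Side ratio (the first triangle to the second triangle) = 4:5, so area ratio = 4^2:5^2 = 16:25.
If the area of the first triangle is 160, then the area of the second triangle = 160 * (25/16) = 250.

250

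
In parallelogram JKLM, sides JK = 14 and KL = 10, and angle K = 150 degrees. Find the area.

Area = a * b * sin(theta)
Area = 14 * 10 * sin(150 degrees)
Area = 140 * 1/2
Area = 70

70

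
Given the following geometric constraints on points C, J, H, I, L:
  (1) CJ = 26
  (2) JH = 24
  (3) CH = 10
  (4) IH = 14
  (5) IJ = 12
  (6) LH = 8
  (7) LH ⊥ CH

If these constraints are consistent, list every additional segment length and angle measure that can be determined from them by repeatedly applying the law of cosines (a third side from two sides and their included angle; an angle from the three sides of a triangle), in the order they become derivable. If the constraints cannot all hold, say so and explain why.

The constraints are consistent. Derivable facts, in order:
After 1 step:
- CL = 2·√41
- ∠CHJ = 90°
- ∠CJH = 22.62°
- ∠HCJ = 67.38°
- ∠HIJ = 134.62°
- ∠HJI = 24.53°
- ∠IHJ = 20.85°
After 2 steps:
- ∠CLH = 51.34°
- ∠HCL = 38.66°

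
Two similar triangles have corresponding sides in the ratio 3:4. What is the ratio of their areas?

Area ratio = (side ratio)^2 = (3/4)^2 = 9:16.

9:16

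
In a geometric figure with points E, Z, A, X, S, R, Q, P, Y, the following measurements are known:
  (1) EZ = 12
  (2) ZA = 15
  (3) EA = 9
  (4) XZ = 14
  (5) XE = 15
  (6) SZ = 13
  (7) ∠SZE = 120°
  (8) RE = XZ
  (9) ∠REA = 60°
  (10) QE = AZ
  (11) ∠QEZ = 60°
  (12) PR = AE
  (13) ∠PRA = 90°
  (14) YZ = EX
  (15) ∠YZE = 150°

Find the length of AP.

From the given relations: RE = XZ = 14; PR = AE = 9.
Step 1: By the law of cosines on triangle AER: AR² = 9² + 14² − 2·9·14·cos(60°) = 151, so AR = √151.
Step 2: By the law of cosines on triangle ARP: AP² = √151² + 9² − 2·√151·9·cos(90°) = 232, so AP = 2·√58.

Therefore, the length of AP = 2·√58.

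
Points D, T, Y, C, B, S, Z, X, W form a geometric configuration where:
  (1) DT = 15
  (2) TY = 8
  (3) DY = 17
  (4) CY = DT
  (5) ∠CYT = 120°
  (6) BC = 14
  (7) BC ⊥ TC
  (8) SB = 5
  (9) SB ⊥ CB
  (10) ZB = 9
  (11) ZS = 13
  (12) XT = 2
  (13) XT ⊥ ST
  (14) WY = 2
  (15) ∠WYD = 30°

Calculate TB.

From the given relations: CY = DT = 15.
Step 1: By the law of cosines on triangle CYT: CT² = 15² + 8² − 2·15·8·cos(120°) = 409, so CT ≈ 20.22.
Step 2: By the law of cosines on triangle TCB: TB² = 20.22² + 14² − 2·20.22·14·cos(90°) = 605, so TB = 11·√5.

Therefore, the length of TB = 11·√5.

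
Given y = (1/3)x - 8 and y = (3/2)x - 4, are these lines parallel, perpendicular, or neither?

Slope of line 1: m1 = 1/3
Slope of line 2: m2 = 3/2
For parallel lines we need equal slopes: 1/3 != 3/2.
For perpendicular lines we need m1*m2 = -1: (1/3)(3/2) = 1/2 != -1.
Since neither condition holds, the lines are neither parallel nor perpendicular.

Neither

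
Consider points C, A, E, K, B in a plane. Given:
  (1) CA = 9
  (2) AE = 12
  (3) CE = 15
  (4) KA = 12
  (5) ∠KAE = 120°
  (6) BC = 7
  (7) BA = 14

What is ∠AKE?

Step 1: By the law of cosines on triangle KAE: KE² = 12² + 12² − 2·12·12·cos(120°) = 432, so KE = 12·√3.
Step 2: By the inverse law of cosines on triangle AKE: cos(∠AKE) = (12² + (12·√3)² − 12²) / (2·12·12·√3) = 432/498.83 = 0.866, so ∠AKE = 30°.

Therefore, the measure of angle ∠AKE = 30°.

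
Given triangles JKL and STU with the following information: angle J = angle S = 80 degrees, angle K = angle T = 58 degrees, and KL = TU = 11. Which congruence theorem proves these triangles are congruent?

Consider the given information: angle J = angle S = 80 degrees, angle K = angle T = 58 degrees, and KL = TU = 11
This is not SAS or HL: SAS requires two sides and the included angle between them. HL only applies to right triangles with matching hypotenuse and leg.
The correct criterion is AAS. Two pairs of corresponding angles and a non-included side are equal (Angle-Angle-Side).

AAS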